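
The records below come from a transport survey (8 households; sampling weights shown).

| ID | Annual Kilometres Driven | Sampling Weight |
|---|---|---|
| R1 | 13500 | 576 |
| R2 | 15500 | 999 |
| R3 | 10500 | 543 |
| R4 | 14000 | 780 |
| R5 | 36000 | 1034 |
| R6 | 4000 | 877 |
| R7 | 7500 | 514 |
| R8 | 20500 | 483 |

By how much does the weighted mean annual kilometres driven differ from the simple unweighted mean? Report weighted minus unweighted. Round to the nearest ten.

Unweighted sum = 13500 + 15500 + 10500 + 14000 + 36000 + 4000 + 7500 + 20500 = 121500
Unweighted mean = 121500 / 8 = 15187.5
Weighted sum = 13500×576 + 15500×999 + 10500×543 + 14000×780 + 36000×1034 + 4000×877 + 7500×514 + 20500×483
  = 7776000 + 15484500 + 5701500 + 10920000 + 37224000 + 3508000 + 3855000 + 9901500 = 94370500
Sum of weights = 576 + 999 + 543 + 780 + 1034 + 877 + 514 + 483 = 5806
Weighted mean = 94370500 / 5806 = 16253.961
Difference (weighted minus unweighted) = 1066.4614

1070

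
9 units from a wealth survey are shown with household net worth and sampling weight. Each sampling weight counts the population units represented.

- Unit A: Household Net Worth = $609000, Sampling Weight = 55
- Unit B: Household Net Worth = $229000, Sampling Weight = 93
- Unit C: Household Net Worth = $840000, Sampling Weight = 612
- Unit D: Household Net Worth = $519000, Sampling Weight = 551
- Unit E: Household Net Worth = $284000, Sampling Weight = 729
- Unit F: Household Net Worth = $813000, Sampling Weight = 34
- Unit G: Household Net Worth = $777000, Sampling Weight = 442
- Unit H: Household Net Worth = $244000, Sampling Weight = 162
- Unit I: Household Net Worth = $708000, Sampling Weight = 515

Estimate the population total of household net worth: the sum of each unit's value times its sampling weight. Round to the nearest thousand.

1837101000

Weighted total = 609000×55 + 229000×93 + 840000×612 + 519000×551 + 284000×729 + 813000×34 + 777000×442 + 244000×162 + 708000×515
  = 1837101000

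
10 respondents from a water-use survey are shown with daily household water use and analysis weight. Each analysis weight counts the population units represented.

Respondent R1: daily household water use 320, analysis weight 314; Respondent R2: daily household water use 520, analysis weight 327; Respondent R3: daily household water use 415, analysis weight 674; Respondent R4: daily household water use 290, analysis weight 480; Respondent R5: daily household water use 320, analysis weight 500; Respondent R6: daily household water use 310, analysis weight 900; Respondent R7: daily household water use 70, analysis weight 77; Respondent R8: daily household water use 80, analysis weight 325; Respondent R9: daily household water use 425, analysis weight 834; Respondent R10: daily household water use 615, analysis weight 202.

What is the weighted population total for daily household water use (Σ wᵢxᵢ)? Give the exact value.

1638500

Weighted total = 320×314 + 520×327 + 415×674 + 290×480 + 320×500 + 310×900 + 70×77 + 80×325 + 425×834 + 615×202
  = 100480 + 170040 + 279710 + 139200 + 160000 + 279000 + 5390 + 26000 + 354450 + 124230 = 1638500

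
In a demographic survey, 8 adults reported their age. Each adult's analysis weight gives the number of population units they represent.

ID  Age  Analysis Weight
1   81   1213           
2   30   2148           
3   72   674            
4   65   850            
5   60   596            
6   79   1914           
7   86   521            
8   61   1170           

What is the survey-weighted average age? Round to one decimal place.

Weighted sum = 81×1213 + 30×2148 + 72×674 + 65×850 + 60×596 + 79×1914 + 86×521 + 61×1170
  = 98253 + 64440 + 48528 + 55250 + 35760 + 151206 + 44806 + 71370 = 569613
Sum of weights = 1213 + 2148 + 674 + 850 + 596 + 1914 + 521 + 1170 = 9086
Weighted mean = 569613 / 9086 = 62.691283

62.7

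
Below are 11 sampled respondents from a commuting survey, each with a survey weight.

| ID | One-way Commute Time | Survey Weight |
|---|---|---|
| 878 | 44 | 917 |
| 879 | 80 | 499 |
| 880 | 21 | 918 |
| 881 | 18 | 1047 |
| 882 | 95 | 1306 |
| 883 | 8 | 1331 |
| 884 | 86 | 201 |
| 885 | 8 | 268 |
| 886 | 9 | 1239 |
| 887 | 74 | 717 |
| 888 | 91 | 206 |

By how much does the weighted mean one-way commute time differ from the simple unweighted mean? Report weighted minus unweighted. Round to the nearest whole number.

Unweighted sum = 534
Unweighted mean = 534 / 11 = 48.545455
Weighted sum = 44×917 + 80×499 + 21×918 + 18×1047 + 95×1306 + 8×1331 + 86×201 + 8×268 + 9×1239 + 74×717 + 91×206
  = 40348 + 39920 + 19278 + 18846 + 124070 + 10648 + 17286 + 2144 + 11151 + 53058 + 18746 = 355495
Sum of weights = 917 + 499 + 918 + 1047 + 1306 + 1331 + 201 + 268 + 1239 + 717 + 206 = 8649
Weighted mean = 355495 / 8649 = 41.10244
Difference (weighted minus unweighted) = -7.443015

-7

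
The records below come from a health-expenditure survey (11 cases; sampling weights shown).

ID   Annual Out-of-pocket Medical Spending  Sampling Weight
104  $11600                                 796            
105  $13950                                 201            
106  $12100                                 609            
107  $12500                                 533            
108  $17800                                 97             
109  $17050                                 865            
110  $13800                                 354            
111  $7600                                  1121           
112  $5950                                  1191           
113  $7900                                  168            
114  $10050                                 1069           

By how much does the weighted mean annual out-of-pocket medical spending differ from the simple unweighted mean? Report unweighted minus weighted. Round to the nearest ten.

Unweighted sum = 130300
Unweighted mean = 130300 / 11 = 11845.455
Weighted sum = 11600×796 + 13950×201 + 12100×609 + 12500×533 + 17800×97 + 17050×865 + 13800×354 + 7600×1121 + 5950×1191 + 7900×168 + 10050×1069
  = 9233600 + 2803950 + 7368900 + 6662500 + 1726600 + 14748250 + 4885200 + 8519600 + 7086450 + 1327200 + 10743450 = 75105700
Sum of weights = 7004
Weighted mean = 75105700 / 7004 = 10723.258
Difference (unweighted minus weighted) = 1122.1964

1120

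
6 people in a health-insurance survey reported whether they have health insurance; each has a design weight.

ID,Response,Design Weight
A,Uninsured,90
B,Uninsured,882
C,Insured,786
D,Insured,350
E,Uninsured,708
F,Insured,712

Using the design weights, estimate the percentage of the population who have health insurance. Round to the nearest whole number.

Sum of weights for 'Insured' = 786 + 350 + 712 = 1848
Total weight = 90 + 882 + 786 + 350 + 708 + 712 = 3528
Weighted proportion = 1848 / 3528 = 0.52380952 → 52.380952%

52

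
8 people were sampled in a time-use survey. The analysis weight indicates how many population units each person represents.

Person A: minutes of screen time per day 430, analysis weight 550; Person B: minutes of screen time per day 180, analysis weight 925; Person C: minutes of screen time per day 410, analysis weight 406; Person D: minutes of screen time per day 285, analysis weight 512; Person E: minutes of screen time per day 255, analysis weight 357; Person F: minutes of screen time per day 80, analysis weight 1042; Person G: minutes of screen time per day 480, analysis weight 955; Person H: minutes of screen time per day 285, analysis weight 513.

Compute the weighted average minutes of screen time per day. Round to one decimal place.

284.1

Weighted sum = 1494380
Sum of weights = 550 + 925 + 406 + 512 + 357 + 1042 + 955 + 513 = 5260
Weighted mean = 1494380 / 5260 = 284.10266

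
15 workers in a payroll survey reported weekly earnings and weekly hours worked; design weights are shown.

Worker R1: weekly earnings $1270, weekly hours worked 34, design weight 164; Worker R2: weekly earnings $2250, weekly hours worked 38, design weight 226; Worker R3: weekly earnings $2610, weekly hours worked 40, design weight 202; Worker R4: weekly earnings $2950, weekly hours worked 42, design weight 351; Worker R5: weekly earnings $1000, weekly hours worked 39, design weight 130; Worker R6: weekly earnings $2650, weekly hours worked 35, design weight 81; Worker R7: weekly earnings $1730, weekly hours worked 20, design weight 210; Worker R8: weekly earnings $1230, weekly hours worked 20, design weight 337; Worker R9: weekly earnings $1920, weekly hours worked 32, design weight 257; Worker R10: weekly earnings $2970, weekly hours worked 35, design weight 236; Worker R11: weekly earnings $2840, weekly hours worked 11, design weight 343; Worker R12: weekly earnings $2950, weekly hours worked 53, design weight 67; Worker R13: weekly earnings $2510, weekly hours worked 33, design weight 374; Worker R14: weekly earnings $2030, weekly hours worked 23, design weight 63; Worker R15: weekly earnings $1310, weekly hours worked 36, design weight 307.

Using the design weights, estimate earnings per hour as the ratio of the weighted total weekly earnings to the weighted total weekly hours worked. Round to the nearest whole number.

Σ wᵢ·y = 7236840
Σ wᵢ·x = 104482
Ratio = 7236840 / 104482 = 69.263988

69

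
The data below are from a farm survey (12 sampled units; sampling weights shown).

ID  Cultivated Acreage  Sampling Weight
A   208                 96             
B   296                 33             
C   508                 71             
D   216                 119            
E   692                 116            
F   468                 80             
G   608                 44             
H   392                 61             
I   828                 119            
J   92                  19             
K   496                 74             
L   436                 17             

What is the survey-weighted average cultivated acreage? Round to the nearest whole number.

Weighted sum = 208×96 + 296×33 + 508×71 + 216×119 + 692×116 + 468×80 + 608×44 + 392×61 + 828×119 + 92×19 + 496×74 + 436×17
  = 19968 + 9768 + 36068 + 25704 + 80272 + 37440 + 26752 + 23912 + 98532 + 1748 + 36704 + 7412 = 404280
Sum of weights = 96 + 33 + 71 + 119 + 116 + 80 + 44 + 61 + 119 + 19 + 74 + 17 = 849
Weighted mean = 404280 / 849 = 476.18375

476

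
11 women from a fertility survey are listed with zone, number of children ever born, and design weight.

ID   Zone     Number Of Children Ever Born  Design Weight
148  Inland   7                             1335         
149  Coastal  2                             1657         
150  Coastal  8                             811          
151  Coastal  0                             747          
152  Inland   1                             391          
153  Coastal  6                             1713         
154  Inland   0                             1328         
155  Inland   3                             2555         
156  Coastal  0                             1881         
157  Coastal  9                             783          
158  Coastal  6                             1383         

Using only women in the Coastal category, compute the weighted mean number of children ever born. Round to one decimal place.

3.9

Coastal rows: 149, 150, 151, 153, 156, 157, 158
Weighted sum = 2×1657 + 8×811 + 0×747 + 6×1713 + 0×1881 + 9×783 + 6×1383
  = 35425
Sum of weights = 1657 + 811 + 747 + 1713 + 1881 + 783 + 1383 = 8975
Weighted mean = 35425 / 8975 = 3.9470752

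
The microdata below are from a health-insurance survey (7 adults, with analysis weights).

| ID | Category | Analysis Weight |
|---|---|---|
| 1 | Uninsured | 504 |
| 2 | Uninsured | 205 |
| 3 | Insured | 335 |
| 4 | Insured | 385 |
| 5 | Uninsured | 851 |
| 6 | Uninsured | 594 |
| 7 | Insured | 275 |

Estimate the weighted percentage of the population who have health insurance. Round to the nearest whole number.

Sum of weights for 'Insured' = 335 + 385 + 275 = 995
Total weight = 504 + 205 + 335 + 385 + 851 + 594 + 275 = 3149
Weighted proportion = 995 / 3149 = 0.31597332 → 31.597332%

32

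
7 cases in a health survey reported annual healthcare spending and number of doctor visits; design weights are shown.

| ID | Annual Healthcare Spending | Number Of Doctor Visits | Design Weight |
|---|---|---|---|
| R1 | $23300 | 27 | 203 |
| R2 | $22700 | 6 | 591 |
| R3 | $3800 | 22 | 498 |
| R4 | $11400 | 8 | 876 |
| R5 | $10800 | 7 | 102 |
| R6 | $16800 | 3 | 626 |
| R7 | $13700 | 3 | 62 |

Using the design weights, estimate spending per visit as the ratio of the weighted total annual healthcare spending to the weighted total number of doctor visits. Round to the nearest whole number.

1427

Σ wᵢ·y = 42492200
Σ wᵢ·x = 27×203 + 6×591 + 22×498 + 8×876 + 7×102 + 3×626 + 3×62
  = 29769
Ratio = 42492200 / 29769 = 1427.3976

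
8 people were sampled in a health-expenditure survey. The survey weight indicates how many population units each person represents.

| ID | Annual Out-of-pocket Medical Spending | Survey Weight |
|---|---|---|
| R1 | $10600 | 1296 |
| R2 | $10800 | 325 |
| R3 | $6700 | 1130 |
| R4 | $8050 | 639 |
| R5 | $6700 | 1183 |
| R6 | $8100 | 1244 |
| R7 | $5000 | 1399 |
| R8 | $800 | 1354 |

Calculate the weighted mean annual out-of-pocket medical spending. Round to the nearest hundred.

Weighted sum = 10600×1296 + 10800×325 + 6700×1130 + 8050×639 + 6700×1183 + 8100×1244 + 5000×1399 + 800×1354
  = 13737600 + 3510000 + 7571000 + 5143950 + 7926100 + 10076400 + 6995000 + 1083200 = 56043250
Sum of weights = 1296 + 325 + 1130 + 639 + 1183 + 1244 + 1399 + 1354 = 8570
Weighted mean = 56043250 / 8570 = 6539.4691

6500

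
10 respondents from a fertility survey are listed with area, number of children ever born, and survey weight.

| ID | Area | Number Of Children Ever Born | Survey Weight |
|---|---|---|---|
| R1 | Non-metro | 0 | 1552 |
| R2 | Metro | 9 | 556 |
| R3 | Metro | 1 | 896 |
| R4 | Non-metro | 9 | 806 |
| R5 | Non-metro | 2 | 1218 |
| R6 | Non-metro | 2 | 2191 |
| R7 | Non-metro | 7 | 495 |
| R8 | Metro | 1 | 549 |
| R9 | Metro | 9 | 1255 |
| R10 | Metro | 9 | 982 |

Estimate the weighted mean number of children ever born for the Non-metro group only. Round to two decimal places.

2.80

Non-metro rows: R1, R4, R5, R6, R7
Weighted sum = 0×1552 + 9×806 + 2×1218 + 2×2191 + 7×495
  = 0 + 7254 + 2436 + 4382 + 3465 = 17537
Sum of weights = 1552 + 806 + 1218 + 2191 + 495 = 6262
Weighted mean = 17537 / 6262 = 2.800543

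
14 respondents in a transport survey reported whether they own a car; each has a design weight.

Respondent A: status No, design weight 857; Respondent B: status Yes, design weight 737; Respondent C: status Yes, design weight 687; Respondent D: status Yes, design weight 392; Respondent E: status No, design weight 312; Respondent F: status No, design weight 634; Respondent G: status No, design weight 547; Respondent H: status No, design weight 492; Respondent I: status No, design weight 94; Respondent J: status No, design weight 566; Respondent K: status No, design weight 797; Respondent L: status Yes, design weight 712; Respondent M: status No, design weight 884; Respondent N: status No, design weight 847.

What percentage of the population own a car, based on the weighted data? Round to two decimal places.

Sum of weights for 'Yes' = 737 + 687 + 392 + 712 = 2528
Total weight = 8558
Weighted proportion = 2528 / 8558 = 0.29539612 → 29.539612%

29.54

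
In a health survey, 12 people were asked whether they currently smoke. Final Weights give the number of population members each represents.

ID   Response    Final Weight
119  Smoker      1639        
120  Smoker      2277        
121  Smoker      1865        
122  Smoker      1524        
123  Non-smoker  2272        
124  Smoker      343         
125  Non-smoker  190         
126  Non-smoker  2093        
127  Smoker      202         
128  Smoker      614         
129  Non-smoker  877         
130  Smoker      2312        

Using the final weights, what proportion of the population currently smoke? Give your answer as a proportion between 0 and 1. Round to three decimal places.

Sum of weights for 'Smoker' = 1639 + 2277 + 1865 + 1524 + 343 + 202 + 614 + 2312 = 10776
Total weight = 1639 + 2277 + 1865 + 1524 + 2272 + 343 + 190 + 2093 + 202 + 614 + 877 + 2312 = 16208
Weighted proportion = 10776 / 16208 = 0.66485686

0.665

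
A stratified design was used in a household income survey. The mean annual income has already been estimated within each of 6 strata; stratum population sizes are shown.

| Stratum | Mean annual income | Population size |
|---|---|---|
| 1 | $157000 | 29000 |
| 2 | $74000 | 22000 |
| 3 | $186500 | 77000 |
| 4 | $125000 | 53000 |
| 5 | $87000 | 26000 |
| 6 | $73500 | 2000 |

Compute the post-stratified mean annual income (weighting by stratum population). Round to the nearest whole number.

141510

Σ Nₕ·x̄ₕ = 157000×29000 + 74000×22000 + 186500×77000 + 125000×53000 + 87000×26000 + 73500×2000
  = 4553000000 + 1628000000 + 14360500000 + 6625000000 + 2262000000 + 147000000 = 29575500000
Σ Nₕ = 29000 + 22000 + 77000 + 53000 + 26000 + 2000 = 209000
Overall mean = 29575500000 / 209000 = 141509.57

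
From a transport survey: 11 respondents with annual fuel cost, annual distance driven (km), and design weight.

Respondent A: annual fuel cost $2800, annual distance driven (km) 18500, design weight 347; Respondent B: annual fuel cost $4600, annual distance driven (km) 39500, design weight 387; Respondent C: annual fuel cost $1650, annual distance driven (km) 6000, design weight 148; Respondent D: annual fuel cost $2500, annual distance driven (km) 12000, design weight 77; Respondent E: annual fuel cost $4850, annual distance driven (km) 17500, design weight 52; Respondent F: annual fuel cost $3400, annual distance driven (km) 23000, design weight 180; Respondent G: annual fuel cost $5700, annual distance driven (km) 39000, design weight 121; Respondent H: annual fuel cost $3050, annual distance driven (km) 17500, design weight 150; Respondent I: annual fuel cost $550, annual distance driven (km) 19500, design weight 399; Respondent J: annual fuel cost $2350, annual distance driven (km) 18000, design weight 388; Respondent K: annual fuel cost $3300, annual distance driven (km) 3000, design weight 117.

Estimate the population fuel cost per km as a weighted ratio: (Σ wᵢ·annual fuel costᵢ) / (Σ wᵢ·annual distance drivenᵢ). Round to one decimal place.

0.1

Σ wᵢ·y = 6717250
Σ wᵢ·x = 18500×347 + 39500×387 + 6000×148 + 12000×77 + 17500×52 + 23000×180 + 39000×121 + 17500×150 + 19500×399 + 18000×388 + 3000×117
  = 51027500
Ratio = 6717250 / 51027500 = 0.1316398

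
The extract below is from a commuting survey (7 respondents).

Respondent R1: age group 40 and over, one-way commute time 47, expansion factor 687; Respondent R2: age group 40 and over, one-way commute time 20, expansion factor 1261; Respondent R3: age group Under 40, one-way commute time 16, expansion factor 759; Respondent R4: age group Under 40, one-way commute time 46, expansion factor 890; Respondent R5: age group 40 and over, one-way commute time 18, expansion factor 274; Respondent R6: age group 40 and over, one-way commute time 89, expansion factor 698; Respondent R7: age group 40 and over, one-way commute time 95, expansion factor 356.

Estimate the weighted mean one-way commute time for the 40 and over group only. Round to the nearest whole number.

48

40 and over rows: R1, R2, R5, R6, R7
Weighted sum = 158383
Sum of weights = 687 + 1261 + 274 + 698 + 356 = 3276
Weighted mean = 158383 / 3276 = 48.346459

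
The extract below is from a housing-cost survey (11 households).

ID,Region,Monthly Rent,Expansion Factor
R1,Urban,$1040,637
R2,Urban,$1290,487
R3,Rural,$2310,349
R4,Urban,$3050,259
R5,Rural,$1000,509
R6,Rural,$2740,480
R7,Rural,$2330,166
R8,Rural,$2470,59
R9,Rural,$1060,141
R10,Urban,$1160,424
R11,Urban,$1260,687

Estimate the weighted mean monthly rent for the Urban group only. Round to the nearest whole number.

1379

Urban rows: R1, R2, R4, R10, R11
Weighted sum = 1040×637 + 1290×487 + 3050×259 + 1160×424 + 1260×687
  = 662480 + 628230 + 789950 + 491840 + 865620 = 3438120
Sum of weights = 2494
Weighted mean = 3438120 / 2494 = 1378.5565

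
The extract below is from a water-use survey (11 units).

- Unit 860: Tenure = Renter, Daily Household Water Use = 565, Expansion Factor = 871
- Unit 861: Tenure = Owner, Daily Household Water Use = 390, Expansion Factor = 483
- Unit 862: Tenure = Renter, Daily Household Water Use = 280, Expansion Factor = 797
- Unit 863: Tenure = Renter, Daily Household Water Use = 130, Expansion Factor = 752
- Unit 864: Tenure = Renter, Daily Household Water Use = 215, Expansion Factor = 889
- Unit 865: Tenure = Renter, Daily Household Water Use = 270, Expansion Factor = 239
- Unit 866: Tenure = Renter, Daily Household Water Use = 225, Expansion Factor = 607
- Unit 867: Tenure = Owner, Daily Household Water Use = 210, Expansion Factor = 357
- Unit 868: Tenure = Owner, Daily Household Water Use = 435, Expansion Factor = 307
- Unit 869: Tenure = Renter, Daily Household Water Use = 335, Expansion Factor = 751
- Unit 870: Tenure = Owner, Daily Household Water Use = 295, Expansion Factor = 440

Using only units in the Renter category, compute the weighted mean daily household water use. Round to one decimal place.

297.0

Renter rows: 860, 862, 863, 864, 865, 866, 869
Weighted sum = 565×871 + 280×797 + 130×752 + 215×889 + 270×239 + 225×607 + 335×751
  = 492115 + 223160 + 97760 + 191135 + 64530 + 136575 + 251585 = 1456860
Sum of weights = 871 + 797 + 752 + 889 + 239 + 607 + 751 = 4906
Weighted mean = 1456860 / 4906 = 296.95475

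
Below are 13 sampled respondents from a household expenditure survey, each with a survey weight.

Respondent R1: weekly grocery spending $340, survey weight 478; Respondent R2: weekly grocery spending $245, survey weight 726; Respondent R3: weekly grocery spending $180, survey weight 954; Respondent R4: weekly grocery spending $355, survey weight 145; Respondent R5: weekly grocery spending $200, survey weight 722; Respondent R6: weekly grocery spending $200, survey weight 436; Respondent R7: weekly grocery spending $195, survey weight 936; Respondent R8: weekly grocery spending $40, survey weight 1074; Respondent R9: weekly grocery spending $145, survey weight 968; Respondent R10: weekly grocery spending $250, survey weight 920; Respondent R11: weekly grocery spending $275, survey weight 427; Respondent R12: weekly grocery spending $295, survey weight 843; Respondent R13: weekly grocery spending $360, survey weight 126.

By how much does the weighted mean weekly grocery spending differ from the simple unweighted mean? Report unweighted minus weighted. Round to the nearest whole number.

Unweighted sum = 3080
Unweighted mean = 3080 / 13 = 236.92308
Weighted sum = 1802495
Sum of weights = 8755
Weighted mean = 1802495 / 8755 = 205.88178
Difference (unweighted minus weighted) = 31.041295

31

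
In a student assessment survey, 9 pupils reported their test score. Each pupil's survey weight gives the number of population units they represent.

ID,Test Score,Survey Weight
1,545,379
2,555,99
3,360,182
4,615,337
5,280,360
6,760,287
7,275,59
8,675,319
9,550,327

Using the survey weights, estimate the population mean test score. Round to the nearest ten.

540

Weighted sum = 545×379 + 555×99 + 360×182 + 615×337 + 280×360 + 760×287 + 275×59 + 675×319 + 550×327
  = 206555 + 54945 + 65520 + 207255 + 100800 + 218120 + 16225 + 215325 + 179850 = 1264595
Sum of weights = 379 + 99 + 182 + 337 + 360 + 287 + 59 + 319 + 327 = 2349
Weighted mean = 1264595 / 2349 = 538.35462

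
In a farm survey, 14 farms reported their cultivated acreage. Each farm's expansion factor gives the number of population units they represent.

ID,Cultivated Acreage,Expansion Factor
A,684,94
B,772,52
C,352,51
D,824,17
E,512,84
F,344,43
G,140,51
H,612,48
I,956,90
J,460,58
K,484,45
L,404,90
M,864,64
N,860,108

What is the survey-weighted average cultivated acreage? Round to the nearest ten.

610

Weighted sum = 549752
Sum of weights = 895
Weighted mean = 549752 / 895 = 614.24804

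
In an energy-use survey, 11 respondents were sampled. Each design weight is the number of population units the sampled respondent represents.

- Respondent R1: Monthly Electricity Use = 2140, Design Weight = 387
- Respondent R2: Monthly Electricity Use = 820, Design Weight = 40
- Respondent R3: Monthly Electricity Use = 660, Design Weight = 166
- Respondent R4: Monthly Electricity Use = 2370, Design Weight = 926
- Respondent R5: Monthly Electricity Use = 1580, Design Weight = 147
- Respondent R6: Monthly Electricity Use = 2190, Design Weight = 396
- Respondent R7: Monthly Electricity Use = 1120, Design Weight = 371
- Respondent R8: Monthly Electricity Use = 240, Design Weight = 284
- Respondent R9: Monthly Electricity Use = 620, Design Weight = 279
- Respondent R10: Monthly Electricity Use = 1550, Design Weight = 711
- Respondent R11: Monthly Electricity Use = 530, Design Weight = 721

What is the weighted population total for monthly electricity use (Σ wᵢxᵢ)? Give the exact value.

Weighted total = 2140×387 + 820×40 + 660×166 + 2370×926 + 1580×147 + 2190×396 + 1120×371 + 240×284 + 620×279 + 1550×711 + 530×721
  = 6405500

6405500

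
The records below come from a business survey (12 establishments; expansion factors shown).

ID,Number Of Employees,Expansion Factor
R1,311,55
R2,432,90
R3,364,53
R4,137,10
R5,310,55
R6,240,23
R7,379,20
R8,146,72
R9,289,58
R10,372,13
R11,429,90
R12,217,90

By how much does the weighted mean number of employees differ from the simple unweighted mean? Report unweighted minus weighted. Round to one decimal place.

Unweighted sum = 311 + 432 + 364 + 137 + 310 + 240 + 379 + 146 + 289 + 372 + 429 + 217 = 3626
Unweighted mean = 3626 / 12 = 302.16667
Weighted sum = 311×55 + 432×90 + 364×53 + 137×10 + 310×55 + 240×23 + 379×20 + 146×72 + 289×58 + 372×13 + 429×90 + 217×90
  = 197047
Sum of weights = 629
Weighted mean = 197047 / 629 = 313.27027
Difference (unweighted minus weighted) = -11.103604

-11.1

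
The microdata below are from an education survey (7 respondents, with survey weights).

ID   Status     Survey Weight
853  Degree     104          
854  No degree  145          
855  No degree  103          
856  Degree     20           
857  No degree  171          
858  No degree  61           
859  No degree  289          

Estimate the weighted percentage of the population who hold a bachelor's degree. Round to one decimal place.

Sum of weights for 'Degree' = 104 + 20 = 124
Total weight = 893
Weighted proportion = 124 / 893 = 0.13885778 → 13.885778%

13.9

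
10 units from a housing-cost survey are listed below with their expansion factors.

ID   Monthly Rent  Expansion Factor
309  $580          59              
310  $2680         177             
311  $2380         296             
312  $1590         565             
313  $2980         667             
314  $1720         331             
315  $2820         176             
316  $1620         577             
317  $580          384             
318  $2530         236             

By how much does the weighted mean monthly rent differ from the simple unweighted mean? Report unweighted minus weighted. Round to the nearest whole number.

-47

Unweighted sum = 580 + 2680 + 2380 + 1590 + 2980 + 1720 + 2820 + 1620 + 580 + 2530 = 19480
Unweighted mean = 19480 / 10 = 1948
Weighted sum = 580×59 + 2680×177 + 2380×296 + 1590×565 + 2980×667 + 1720×331 + 2820×176 + 1620×577 + 580×384 + 2530×236
  = 34220 + 474360 + 704480 + 898350 + 1987660 + 569320 + 496320 + 934740 + 222720 + 597080 = 6919250
Sum of weights = 59 + 177 + 296 + 565 + 667 + 331 + 176 + 577 + 384 + 236 = 3468
Weighted mean = 6919250 / 3468 = 1995.1701
Difference (unweighted minus weighted) = -47.170127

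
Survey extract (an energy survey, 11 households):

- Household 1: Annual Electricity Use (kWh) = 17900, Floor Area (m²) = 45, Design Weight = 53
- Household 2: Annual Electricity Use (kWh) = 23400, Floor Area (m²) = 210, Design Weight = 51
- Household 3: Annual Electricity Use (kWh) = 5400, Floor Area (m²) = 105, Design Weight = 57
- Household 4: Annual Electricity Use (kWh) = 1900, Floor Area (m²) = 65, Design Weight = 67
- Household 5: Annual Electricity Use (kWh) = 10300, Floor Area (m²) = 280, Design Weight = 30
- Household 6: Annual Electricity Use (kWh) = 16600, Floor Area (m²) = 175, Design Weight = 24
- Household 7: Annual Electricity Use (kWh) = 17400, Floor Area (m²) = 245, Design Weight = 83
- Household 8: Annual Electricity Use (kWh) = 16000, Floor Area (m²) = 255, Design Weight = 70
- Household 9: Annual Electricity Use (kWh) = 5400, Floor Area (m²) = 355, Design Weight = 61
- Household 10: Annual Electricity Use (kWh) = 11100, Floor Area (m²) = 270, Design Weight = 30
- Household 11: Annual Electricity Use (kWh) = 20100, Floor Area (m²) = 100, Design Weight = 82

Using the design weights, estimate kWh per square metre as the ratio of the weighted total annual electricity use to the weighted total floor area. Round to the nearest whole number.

Σ wᵢ·y = 17900×53 + 23400×51 + 5400×57 + 1900×67 + 10300×30 + 16600×24 + 17400×83 + 16000×70 + 5400×61 + 11100×30 + 20100×82
  = 8159400
Σ wᵢ·x = 45×53 + 210×51 + 105×57 + 65×67 + 280×30 + 175×24 + 245×83 + 255×70 + 355×61 + 270×30 + 100×82
  = 2385 + 10710 + 5985 + 4355 + 8400 + 4200 + 20335 + 17850 + 21655 + 8100 + 8200 = 112175
Ratio = 8159400 / 112175 = 72.738132

73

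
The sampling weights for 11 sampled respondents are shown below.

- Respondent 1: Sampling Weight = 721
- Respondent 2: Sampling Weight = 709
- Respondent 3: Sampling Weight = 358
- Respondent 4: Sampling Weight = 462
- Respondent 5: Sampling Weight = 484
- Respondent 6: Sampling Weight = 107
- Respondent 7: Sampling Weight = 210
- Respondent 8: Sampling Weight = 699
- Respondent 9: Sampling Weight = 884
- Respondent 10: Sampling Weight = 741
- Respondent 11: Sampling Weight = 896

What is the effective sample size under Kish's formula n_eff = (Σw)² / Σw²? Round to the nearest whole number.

Σ wᵢ = 721 + 709 + 358 + 462 + 484 + 107 + 210 + 699 + 884 + 741 + 896 = 6271
Σ wᵢ² = 4275889
n_eff = 6271² / 4275889 = 39325441 / 4275889 = 9.197021

9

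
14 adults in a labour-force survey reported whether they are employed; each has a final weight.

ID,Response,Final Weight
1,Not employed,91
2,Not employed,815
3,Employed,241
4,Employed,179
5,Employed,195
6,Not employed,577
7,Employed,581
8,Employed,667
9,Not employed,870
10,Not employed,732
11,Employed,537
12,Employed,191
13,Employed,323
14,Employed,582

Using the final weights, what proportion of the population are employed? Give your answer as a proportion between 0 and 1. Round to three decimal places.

Sum of weights for 'Employed' = 241 + 179 + 195 + 581 + 667 + 537 + 191 + 323 + 582 = 3496
Total weight = 6581
Weighted proportion = 3496 / 6581 = 0.53122626

0.531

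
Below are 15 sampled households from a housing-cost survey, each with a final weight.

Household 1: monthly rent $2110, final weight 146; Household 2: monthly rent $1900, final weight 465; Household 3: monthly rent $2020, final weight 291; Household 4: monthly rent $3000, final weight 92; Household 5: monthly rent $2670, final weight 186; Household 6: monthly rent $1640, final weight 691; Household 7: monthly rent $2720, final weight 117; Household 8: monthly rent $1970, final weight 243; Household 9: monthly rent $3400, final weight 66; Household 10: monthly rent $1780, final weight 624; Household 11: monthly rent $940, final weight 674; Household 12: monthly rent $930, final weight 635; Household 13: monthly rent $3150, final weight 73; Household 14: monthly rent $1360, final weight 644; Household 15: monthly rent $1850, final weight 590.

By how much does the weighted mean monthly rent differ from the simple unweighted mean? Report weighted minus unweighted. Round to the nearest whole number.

Unweighted sum = 31440
Unweighted mean = 31440 / 15 = 2096
Weighted sum = 9238710
Sum of weights = 5537
Weighted mean = 9238710 / 5537 = 1668.5407
Difference (weighted minus unweighted) = -427.45927

-427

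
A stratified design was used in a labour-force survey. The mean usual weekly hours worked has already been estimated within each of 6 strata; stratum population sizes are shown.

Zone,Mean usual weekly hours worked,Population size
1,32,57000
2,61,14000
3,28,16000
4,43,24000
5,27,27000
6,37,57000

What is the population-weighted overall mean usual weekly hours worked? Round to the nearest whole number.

36

Σ Nₕ·x̄ₕ = 32×57000 + 61×14000 + 28×16000 + 43×24000 + 27×27000 + 37×57000
  = 1824000 + 854000 + 448000 + 1032000 + 729000 + 2109000 = 6996000
Σ Nₕ = 57000 + 14000 + 16000 + 24000 + 27000 + 57000 = 195000
Overall mean = 6996000 / 195000 = 35.876923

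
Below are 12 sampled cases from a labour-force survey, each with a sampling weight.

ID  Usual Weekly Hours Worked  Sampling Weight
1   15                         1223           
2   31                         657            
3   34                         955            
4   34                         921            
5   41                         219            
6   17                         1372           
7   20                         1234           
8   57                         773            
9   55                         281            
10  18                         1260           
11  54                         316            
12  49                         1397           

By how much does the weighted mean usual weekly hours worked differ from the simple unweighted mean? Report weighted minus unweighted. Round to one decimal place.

-4.6

Unweighted sum = 15 + 31 + 34 + 34 + 41 + 17 + 20 + 57 + 55 + 18 + 54 + 49 = 425
Unweighted mean = 425 / 12 = 35.416667
Weighted sum = 15×1223 + 31×657 + 34×955 + 34×921 + 41×219 + 17×1372 + 20×1234 + 57×773 + 55×281 + 18×1260 + 54×316 + 49×1397
  = 18345 + 20367 + 32470 + 31314 + 8979 + 23324 + 24680 + 44061 + 15455 + 22680 + 17064 + 68453 = 327192
Sum of weights = 10608
Weighted mean = 327192 / 10608 = 30.843891
Difference (weighted minus unweighted) = -4.5727753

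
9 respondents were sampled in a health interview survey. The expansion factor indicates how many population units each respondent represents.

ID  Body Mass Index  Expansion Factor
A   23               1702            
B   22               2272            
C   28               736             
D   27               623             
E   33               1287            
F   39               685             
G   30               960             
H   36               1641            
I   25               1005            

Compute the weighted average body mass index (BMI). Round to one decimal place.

Weighted sum = 23×1702 + 22×2272 + 28×736 + 27×623 + 33×1287 + 39×685 + 30×960 + 36×1641 + 25×1005
  = 39146 + 49984 + 20608 + 16821 + 42471 + 26715 + 28800 + 59076 + 25125 = 308746
Sum of weights = 1702 + 2272 + 736 + 623 + 1287 + 685 + 960 + 1641 + 1005 = 10911
Weighted mean = 308746 / 10911 = 28.296765

28.3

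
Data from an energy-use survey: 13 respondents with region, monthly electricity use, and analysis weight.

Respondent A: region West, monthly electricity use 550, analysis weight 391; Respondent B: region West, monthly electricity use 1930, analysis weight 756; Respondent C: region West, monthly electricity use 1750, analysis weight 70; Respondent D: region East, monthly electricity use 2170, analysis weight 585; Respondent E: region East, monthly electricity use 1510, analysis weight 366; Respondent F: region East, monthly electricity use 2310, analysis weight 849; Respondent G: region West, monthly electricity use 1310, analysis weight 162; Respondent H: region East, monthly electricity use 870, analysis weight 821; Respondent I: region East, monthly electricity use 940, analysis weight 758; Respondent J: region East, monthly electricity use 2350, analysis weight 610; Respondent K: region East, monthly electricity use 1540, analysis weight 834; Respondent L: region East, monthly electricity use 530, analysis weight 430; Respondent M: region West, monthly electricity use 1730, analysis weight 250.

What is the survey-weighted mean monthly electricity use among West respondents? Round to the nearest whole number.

West rows: A, B, C, G, M
Weighted sum = 550×391 + 1930×756 + 1750×70 + 1310×162 + 1730×250
  = 2441350
Sum of weights = 1629
Weighted mean = 2441350 / 1629 = 1498.6802

1499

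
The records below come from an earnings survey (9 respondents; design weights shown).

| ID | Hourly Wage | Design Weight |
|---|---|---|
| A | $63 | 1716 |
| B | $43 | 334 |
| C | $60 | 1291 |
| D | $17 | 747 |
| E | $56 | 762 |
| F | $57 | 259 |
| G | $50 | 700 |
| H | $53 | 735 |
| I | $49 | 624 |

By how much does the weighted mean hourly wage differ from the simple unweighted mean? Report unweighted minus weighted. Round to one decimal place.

-2.5

Unweighted sum = 448
Unweighted mean = 448 / 9 = 49.777778
Weighted sum = 374595
Sum of weights = 1716 + 334 + 1291 + 747 + 762 + 259 + 700 + 735 + 624 = 7168
Weighted mean = 374595 / 7168 = 52.259347
Difference (unweighted minus weighted) = -2.4815693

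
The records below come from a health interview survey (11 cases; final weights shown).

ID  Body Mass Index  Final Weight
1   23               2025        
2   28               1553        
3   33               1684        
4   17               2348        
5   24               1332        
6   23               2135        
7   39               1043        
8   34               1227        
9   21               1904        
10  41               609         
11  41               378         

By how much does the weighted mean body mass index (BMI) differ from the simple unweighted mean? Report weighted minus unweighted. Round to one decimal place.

Unweighted sum = 23 + 28 + 33 + 17 + 24 + 23 + 39 + 34 + 21 + 41 + 41 = 324
Unweighted mean = 324 / 11 = 29.454545
Weighted sum = 23×2025 + 28×1553 + 33×1684 + 17×2348 + 24×1332 + 23×2135 + 39×1043 + 34×1227 + 21×1904 + 41×609 + 41×378
  = 46575 + 43484 + 55572 + 39916 + 31968 + 49105 + 40677 + 41718 + 39984 + 24969 + 15498 = 429466
Sum of weights = 16238
Weighted mean = 429466 / 16238 = 26.448208
Difference (weighted minus unweighted) = -3.0063375

-3.0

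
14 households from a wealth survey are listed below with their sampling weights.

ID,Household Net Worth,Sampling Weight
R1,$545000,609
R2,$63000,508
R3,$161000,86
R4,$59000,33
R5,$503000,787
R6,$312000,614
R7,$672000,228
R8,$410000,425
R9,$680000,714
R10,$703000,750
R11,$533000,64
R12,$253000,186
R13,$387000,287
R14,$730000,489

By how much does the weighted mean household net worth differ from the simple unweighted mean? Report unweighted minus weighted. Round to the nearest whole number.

Unweighted sum = 6011000
Unweighted mean = 6011000 / 14 = 429357.14
Weighted sum = 2856576000
Sum of weights = 5780
Weighted mean = 2856576000 / 5780 = 494217.3
Difference (unweighted minus weighted) = -64860.158

-64860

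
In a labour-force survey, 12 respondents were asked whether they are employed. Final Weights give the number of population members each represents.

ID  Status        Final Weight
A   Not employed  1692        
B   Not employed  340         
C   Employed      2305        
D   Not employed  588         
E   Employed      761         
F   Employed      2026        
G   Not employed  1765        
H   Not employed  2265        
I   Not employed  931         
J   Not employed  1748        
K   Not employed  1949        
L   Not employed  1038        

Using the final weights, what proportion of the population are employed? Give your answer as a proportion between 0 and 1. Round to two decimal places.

Sum of weights for 'Employed' = 2305 + 761 + 2026 = 5092
Total weight = 17408
Weighted proportion = 5092 / 17408 = 0.29250919

0.29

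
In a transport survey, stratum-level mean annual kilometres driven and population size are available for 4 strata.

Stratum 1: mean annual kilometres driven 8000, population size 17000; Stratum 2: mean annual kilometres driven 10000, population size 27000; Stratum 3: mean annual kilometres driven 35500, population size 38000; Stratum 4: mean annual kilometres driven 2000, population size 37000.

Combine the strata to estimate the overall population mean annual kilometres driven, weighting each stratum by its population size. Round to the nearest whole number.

Σ Nₕ·x̄ₕ = 8000×17000 + 10000×27000 + 35500×38000 + 2000×37000
  = 1829000000
Σ Nₕ = 17000 + 27000 + 38000 + 37000 = 119000
Overall mean = 1829000000 / 119000 = 15369.748

15370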